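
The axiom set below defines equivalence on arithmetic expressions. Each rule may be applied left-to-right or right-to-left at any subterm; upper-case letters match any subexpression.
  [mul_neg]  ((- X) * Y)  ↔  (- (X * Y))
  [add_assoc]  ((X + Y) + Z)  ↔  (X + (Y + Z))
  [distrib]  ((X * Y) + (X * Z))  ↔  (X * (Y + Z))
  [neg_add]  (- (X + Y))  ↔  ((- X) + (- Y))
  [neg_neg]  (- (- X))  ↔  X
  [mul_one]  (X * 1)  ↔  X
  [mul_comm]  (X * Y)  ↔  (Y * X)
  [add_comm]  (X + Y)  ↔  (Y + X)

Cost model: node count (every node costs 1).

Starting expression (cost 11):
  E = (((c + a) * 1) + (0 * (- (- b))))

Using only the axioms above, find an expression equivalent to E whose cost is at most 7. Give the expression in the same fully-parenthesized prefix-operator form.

1. [mul_comm →] (0 * (- (- b)))  →  ((- (- b)) * 0);  E = (((c + a) * 1) + ((- (- b)) * 0))
2. [mul_one →] ((c + a) * 1)  →  (c + a);  E = ((c + a) + ((- (- b)) * 0))
3. [neg_neg →] (- (- b))  →  b;  cost 7 ≤ 7, done

((c + a) + (b * 0))   [cost 7]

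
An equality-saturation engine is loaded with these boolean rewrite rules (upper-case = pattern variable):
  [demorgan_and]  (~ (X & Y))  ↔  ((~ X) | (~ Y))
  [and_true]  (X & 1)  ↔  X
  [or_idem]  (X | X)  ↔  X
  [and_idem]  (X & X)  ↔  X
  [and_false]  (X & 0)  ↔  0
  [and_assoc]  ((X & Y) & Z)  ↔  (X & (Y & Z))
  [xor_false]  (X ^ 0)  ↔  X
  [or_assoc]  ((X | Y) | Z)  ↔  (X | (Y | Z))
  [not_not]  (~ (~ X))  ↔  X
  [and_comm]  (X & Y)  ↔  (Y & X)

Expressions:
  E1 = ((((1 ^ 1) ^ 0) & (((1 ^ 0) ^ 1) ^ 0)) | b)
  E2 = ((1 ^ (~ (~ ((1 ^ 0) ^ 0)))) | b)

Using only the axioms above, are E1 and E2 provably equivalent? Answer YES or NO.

YES

1. [xor_false →] (1 ^ 0)  →  1;  E1 = ((((1 ^ 1) ^ 0) & ((1 ^ 1) ^ 0)) | b)
2. [and_idem →] (((1 ^ 1) ^ 0) & ((1 ^ 1) ^ 0))  →  ((1 ^ 1) ^ 0);  E1 = (((1 ^ 1) ^ 0) | b)
3. [xor_false →] ((1 ^ 1) ^ 0)  →  (1 ^ 1);  E1 = ((1 ^ 1) | b)
4. [not_not ←] 1  →  (~ (~ 1));  E1 = ((1 ^ (~ (~ 1))) | b)
5. [xor_false ←] 1  →  (1 ^ 0);  E1 = ((1 ^ (~ (~ (1 ^ 0)))) | b)
6. [xor_false ←] 1  →  (1 ^ 0);  this is E2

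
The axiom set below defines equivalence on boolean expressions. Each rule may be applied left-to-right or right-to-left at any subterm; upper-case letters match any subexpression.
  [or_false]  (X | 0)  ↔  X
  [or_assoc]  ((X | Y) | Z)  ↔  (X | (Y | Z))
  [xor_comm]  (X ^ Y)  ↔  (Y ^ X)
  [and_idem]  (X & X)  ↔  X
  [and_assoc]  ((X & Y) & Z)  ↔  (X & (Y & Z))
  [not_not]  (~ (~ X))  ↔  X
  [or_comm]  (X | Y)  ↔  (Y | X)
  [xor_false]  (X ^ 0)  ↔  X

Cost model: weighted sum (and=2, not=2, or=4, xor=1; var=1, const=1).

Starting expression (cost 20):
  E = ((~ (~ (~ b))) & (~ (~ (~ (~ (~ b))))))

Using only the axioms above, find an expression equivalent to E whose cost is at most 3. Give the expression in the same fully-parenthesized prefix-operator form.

(~ b)   [cost 3]

step 1: not_not (→) rewrites (~ (~ (~ b))) into (~ b), now ((~ (~ (~ b))) & (~ (~ (~ b))))
step 2: and_idem (→) rewrites ((~ (~ (~ b))) & (~ (~ (~ b)))) into (~ (~ (~ b)))
step 3: not_not (→) rewrites (~ (~ b)) into b, reaching cost 3 (bound 3)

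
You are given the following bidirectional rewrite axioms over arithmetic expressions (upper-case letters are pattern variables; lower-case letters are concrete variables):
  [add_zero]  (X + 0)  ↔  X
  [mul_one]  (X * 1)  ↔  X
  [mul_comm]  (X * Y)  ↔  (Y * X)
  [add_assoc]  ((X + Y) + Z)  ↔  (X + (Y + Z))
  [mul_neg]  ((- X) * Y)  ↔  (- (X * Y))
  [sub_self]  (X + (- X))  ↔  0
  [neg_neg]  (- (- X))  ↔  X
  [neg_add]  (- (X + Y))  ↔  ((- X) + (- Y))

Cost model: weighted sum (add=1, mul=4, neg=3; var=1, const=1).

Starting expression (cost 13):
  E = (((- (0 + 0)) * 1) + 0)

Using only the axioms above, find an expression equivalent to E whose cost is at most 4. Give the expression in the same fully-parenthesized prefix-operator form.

1. [mul_one →] ((- (0 + 0)) * 1)  →  (- (0 + 0));  E = ((- (0 + 0)) + 0)
2. [add_zero →] (0 + 0)  →  0;  E = ((- 0) + 0)
3. [add_zero →] ((- 0) + 0)  →  (- 0);  cost 4 ≤ 4, done

(- 0)   [cost 4]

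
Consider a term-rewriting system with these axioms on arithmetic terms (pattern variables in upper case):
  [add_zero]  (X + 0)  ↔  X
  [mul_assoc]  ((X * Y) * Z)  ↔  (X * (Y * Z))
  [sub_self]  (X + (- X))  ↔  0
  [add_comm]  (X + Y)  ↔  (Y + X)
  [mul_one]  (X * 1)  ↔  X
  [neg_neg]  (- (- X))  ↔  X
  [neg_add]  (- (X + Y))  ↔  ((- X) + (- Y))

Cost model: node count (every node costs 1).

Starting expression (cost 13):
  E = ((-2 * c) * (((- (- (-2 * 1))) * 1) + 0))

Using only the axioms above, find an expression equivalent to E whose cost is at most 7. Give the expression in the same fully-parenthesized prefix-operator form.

((-2 * c) * (-2 + 0))   [cost 7]

1. [mul_one →] ((- (- (-2 * 1))) * 1)  →  (- (- (-2 * 1)));  E = ((-2 * c) * ((- (- (-2 * 1))) + 0))
2. [neg_neg →] (- (- (-2 * 1)))  →  (-2 * 1);  E = ((-2 * c) * ((-2 * 1) + 0))
3. [mul_one →] (-2 * 1)  →  -2;  cost 7 ≤ 7, done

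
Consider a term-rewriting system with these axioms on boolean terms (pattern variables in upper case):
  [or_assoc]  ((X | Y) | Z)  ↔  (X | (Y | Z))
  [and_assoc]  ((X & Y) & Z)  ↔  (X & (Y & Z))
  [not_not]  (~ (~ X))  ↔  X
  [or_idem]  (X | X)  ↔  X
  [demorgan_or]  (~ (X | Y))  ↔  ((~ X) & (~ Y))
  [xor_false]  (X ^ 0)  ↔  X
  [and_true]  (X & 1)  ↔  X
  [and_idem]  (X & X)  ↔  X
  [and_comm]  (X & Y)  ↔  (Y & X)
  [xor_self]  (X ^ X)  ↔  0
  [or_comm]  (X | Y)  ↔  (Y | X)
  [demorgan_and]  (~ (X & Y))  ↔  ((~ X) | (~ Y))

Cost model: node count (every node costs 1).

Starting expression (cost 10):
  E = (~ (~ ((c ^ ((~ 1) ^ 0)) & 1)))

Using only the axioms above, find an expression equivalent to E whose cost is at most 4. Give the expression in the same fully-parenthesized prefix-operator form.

(c ^ (~ 1))   [cost 4]

1. [not_not →] (~ (~ ((c ^ ((~ 1) ^ 0)) & 1)))  →  ((c ^ ((~ 1) ^ 0)) & 1)
2. [xor_false →] ((~ 1) ^ 0)  →  (~ 1);  E = ((c ^ (~ 1)) & 1)
3. [and_true →] ((c ^ (~ 1)) & 1)  →  (c ^ (~ 1));  cost 4 ≤ 4, done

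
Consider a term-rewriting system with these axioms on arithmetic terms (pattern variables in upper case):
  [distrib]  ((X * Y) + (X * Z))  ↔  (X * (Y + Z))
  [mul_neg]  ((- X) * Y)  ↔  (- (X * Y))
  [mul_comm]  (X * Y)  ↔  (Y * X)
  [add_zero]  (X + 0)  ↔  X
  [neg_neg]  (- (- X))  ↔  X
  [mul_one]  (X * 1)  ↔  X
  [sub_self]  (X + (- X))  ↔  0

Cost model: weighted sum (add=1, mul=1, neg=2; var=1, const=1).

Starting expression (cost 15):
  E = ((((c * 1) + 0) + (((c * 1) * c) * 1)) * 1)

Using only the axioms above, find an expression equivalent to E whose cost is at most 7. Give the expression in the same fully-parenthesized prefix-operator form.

((c * 1) + (c * c))   [cost 7]

1. [mul_one →] (((c * 1) * c) * 1)  →  ((c * 1) * c);  E = ((((c * 1) + 0) + ((c * 1) * c)) * 1)
2. [add_zero →] ((c * 1) + 0)  →  (c * 1);  E = (((c * 1) + ((c * 1) * c)) * 1)
3. [mul_one →] (c * 1)  →  c;  E = (((c * 1) + (c * c)) * 1)
4. [mul_one →] (((c * 1) + (c * c)) * 1)  →  ((c * 1) + (c * c));  cost 7 ≤ 7, done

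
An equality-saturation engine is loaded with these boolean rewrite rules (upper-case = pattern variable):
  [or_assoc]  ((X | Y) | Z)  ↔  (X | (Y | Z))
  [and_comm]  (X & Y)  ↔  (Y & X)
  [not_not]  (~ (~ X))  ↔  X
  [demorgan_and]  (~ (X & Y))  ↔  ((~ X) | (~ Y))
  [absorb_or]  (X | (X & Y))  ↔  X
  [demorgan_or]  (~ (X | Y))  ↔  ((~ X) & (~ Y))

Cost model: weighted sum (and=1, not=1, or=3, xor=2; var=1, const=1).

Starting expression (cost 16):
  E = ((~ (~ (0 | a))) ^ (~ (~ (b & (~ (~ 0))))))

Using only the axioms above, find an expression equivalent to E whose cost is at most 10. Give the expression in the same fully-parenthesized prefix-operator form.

(1) (~ (~ 0))  =[not_not →]=  0    ⊢ ((~ (~ (0 | a))) ^ (~ (~ (b & 0))))
(2) (~ (~ (b & 0)))  =[not_not →]=  (b & 0)    ⊢ ((~ (~ (0 | a))) ^ (b & 0))
(3) (~ (~ (0 | a)))  =[not_not →]=  (0 | a)    ⊢ cost 10, within 10

((0 | a) ^ (b & 0))   [cost 10]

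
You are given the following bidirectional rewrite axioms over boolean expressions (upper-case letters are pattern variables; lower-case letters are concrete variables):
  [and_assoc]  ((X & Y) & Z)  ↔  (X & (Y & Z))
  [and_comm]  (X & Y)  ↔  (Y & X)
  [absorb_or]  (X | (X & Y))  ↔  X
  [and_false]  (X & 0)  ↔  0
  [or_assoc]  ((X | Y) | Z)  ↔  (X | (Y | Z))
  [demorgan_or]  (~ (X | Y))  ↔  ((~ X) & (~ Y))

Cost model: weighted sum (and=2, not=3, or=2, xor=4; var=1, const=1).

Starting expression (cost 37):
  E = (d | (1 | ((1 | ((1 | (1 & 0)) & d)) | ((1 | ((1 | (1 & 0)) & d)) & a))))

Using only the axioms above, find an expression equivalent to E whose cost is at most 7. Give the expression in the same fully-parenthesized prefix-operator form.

(1) ((1 | ((1 | (1 & 0)) & d)) | ((1 | ((1 | (1 & 0)) & d)) & a))  =[absorb_or →]=  (1 | ((1 | (1 & 0)) & d))    ⊢ (d | (1 | (1 | ((1 | (1 & 0)) & d))))
(2) (1 | (1 & 0))  =[absorb_or →]=  1    ⊢ (d | (1 | (1 | (1 & d))))
(3) (1 | (1 & d))  =[absorb_or →]=  1    ⊢ cost 7, within 7

(d | (1 | 1))   [cost 7]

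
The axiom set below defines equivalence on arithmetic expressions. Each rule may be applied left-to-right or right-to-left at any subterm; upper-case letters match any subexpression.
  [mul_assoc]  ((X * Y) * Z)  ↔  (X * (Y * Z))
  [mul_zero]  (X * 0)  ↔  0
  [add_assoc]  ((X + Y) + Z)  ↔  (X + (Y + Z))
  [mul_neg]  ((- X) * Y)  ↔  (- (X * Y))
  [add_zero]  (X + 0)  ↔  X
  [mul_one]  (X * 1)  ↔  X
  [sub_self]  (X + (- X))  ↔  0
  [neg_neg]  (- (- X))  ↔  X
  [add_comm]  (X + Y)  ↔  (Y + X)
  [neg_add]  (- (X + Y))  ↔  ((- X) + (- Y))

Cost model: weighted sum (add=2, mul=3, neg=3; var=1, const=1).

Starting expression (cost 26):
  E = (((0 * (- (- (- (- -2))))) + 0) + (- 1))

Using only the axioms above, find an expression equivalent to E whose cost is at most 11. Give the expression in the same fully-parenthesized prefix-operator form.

((0 * -2) + (- 1))   [cost 11]

step 1: neg_neg (→) rewrites (- (- (- -2))) into (- -2), now (((0 * (- (- -2))) + 0) + (- 1))
step 2: neg_neg (→) rewrites (- (- -2)) into -2, now (((0 * -2) + 0) + (- 1))
step 3: add_zero (→) rewrites ((0 * -2) + 0) into (0 * -2), reaching cost 11 (bound 11)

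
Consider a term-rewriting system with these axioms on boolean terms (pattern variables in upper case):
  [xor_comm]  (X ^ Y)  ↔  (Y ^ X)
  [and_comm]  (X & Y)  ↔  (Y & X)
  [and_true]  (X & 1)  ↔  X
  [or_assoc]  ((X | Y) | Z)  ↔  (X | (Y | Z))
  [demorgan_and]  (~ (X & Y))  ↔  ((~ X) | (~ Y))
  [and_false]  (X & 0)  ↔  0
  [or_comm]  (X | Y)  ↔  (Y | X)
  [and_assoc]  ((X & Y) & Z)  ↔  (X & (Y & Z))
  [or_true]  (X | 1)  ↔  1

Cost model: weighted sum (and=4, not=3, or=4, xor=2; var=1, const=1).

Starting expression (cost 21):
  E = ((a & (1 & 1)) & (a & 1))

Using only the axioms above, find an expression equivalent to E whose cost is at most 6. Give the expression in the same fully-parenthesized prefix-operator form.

(a & a)   [cost 6]

1. [and_true →] (1 & 1)  →  1;  E = ((a & 1) & (a & 1))
2. [and_true →] (a & 1)  →  a;  E = (a & (a & 1))
3. [and_true →] (a & 1)  →  a;  cost 6 ≤ 6, done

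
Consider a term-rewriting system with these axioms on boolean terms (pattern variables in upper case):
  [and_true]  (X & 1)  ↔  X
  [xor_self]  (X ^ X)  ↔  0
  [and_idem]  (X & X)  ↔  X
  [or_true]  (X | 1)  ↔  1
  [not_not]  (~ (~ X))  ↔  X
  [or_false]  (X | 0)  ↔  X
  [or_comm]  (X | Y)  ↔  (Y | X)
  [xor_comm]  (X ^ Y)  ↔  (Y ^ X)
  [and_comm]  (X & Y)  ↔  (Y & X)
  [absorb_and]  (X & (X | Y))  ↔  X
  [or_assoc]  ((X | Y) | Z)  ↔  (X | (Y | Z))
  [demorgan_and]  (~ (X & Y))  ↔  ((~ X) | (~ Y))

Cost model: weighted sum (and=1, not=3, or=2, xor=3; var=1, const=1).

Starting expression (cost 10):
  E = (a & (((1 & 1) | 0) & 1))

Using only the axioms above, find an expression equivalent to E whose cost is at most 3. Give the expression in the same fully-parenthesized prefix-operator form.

(1) ((1 & 1) | 0)  =[or_false →]=  (1 & 1)    ⊢ (a & ((1 & 1) & 1))
(2) ((1 & 1) & 1)  =[and_true →]=  (1 & 1)    ⊢ (a & (1 & 1))
(3) (1 & 1)  =[and_true →]=  1    ⊢ cost 3, within 3

(a & 1)   [cost 3]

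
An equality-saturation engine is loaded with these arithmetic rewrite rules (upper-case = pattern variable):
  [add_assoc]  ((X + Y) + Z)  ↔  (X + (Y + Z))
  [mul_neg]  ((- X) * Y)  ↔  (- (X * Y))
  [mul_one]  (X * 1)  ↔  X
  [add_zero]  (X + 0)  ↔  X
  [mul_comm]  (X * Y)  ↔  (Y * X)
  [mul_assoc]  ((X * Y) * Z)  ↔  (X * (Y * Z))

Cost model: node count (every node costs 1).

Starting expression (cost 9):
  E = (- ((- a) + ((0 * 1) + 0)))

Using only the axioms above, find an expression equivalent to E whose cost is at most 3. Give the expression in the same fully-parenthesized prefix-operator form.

(- (- a))   [cost 3]

1. [mul_one →] (0 * 1)  →  0;  E = (- ((- a) + (0 + 0)))
2. [add_zero →] (0 + 0)  →  0;  E = (- ((- a) + 0))
3. [add_zero →] ((- a) + 0)  →  (- a);  cost 3 ≤ 3, done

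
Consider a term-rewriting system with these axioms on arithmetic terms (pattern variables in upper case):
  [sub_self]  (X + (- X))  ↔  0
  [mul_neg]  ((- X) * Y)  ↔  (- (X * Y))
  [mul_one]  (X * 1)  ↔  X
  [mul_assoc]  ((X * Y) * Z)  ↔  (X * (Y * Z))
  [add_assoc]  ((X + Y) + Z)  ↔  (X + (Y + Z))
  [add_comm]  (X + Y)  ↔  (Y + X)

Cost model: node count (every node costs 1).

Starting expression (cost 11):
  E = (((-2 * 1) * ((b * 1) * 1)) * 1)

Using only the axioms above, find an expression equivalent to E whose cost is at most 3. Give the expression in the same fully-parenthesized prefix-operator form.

(-2 * b)   [cost 3]

(1) (b * 1)  =[mul_one →]=  b    ⊢ (((-2 * 1) * (b * 1)) * 1)
(2) (-2 * 1)  =[mul_one →]=  -2    ⊢ ((-2 * (b * 1)) * 1)
(3) ((-2 * (b * 1)) * 1)  =[mul_assoc →]=  (-2 * ((b * 1) * 1))
(4) ((b * 1) * 1)  =[mul_one →]=  (b * 1)    ⊢ (-2 * (b * 1))
(5) (b * 1)  =[mul_one →]=  b    ⊢ cost 3, within 3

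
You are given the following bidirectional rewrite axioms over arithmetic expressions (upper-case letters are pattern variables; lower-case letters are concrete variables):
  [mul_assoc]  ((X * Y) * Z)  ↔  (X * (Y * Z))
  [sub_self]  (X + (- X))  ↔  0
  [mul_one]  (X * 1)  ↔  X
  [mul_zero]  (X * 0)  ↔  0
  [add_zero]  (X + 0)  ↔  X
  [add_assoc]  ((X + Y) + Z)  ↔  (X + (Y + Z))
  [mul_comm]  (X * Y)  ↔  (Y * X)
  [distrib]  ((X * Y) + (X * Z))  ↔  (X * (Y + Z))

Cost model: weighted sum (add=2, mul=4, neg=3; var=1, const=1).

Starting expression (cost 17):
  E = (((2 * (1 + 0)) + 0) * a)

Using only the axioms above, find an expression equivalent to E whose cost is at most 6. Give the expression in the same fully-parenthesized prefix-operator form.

1. [add_zero →] (1 + 0)  →  1;  E = (((2 * 1) + 0) * a)
2. [add_zero →] ((2 * 1) + 0)  →  (2 * 1);  E = ((2 * 1) * a)
3. [mul_one →] (2 * 1)  →  2;  cost 6 ≤ 6, done

(2 * a)   [cost 6]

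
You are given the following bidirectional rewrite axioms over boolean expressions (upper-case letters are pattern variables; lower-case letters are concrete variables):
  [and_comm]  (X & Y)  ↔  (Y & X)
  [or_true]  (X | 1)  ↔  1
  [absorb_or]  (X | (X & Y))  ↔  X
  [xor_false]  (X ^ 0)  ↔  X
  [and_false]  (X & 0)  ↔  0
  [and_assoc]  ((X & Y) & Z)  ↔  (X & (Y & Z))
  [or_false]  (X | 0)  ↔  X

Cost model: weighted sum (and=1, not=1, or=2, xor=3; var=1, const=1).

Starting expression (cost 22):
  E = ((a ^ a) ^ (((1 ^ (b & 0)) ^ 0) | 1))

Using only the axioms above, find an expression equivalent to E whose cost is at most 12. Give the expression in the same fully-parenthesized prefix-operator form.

((a ^ a) ^ (1 | 1))   [cost 12]

step 1: and_false (→) rewrites (b & 0) into 0, now ((a ^ a) ^ (((1 ^ 0) ^ 0) | 1))
step 2: xor_false (→) rewrites ((1 ^ 0) ^ 0) into (1 ^ 0), now ((a ^ a) ^ ((1 ^ 0) | 1))
step 3: xor_false (→) rewrites (1 ^ 0) into 1, reaching cost 12 (bound 12)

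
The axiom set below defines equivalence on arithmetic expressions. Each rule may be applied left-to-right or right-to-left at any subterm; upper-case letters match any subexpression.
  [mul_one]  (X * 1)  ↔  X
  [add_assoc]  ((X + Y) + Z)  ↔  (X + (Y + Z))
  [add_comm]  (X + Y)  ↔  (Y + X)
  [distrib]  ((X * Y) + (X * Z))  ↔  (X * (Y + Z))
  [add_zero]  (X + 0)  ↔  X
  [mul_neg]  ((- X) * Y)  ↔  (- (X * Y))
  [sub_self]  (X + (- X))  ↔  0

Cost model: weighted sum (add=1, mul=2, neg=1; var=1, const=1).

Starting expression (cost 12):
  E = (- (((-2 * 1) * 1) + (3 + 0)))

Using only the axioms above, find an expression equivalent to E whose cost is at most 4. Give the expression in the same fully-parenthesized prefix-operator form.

(- (-2 + 3))   [cost 4]

(1) (3 + 0)  =[add_zero →]=  3    ⊢ (- (((-2 * 1) * 1) + 3))
(2) (-2 * 1)  =[mul_one →]=  -2    ⊢ (- ((-2 * 1) + 3))
(3) (-2 * 1)  =[mul_one →]=  -2    ⊢ cost 4, within 4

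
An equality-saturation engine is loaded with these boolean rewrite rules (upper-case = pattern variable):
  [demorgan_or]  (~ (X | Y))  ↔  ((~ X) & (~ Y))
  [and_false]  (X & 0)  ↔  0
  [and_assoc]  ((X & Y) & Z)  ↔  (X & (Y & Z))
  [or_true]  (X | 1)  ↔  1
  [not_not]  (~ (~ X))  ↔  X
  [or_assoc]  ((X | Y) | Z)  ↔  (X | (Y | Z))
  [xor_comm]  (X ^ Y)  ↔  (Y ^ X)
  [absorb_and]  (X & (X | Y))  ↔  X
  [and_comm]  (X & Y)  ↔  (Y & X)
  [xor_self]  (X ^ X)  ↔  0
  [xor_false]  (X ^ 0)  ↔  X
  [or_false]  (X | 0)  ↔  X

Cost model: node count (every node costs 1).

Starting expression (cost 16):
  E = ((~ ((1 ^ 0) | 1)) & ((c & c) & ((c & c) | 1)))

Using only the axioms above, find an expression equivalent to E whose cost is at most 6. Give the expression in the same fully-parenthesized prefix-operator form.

(1) (1 ^ 0)  =[xor_false →]=  1    ⊢ ((~ (1 | 1)) & ((c & c) & ((c & c) | 1)))
(2) ((c & c) & ((c & c) | 1))  =[absorb_and →]=  (c & c)    ⊢ ((~ (1 | 1)) & (c & c))
(3) (1 | 1)  =[or_true →]=  1    ⊢ cost 6, within 6

((~ 1) & (c & c))   [cost 6]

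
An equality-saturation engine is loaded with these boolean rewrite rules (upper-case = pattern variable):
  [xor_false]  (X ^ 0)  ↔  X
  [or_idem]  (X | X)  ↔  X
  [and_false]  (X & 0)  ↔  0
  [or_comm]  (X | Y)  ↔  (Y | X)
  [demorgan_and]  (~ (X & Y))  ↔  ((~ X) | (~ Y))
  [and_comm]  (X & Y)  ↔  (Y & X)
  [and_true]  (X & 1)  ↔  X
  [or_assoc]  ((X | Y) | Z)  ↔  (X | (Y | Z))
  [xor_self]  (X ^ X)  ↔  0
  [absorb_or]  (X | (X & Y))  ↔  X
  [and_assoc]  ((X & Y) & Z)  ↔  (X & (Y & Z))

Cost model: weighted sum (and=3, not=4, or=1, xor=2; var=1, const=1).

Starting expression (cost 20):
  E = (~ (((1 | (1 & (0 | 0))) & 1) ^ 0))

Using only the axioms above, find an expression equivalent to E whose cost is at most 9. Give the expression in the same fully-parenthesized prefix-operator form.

1. [xor_false →] (((1 | (1 & (0 | 0))) & 1) ^ 0)  →  ((1 | (1 & (0 | 0))) & 1);  E = (~ ((1 | (1 & (0 | 0))) & 1))
2. [or_idem →] (0 | 0)  →  0;  E = (~ ((1 | (1 & 0)) & 1))
3. [absorb_or →] (1 | (1 & 0))  →  1;  cost 9 ≤ 9, done

(~ (1 & 1))   [cost 9]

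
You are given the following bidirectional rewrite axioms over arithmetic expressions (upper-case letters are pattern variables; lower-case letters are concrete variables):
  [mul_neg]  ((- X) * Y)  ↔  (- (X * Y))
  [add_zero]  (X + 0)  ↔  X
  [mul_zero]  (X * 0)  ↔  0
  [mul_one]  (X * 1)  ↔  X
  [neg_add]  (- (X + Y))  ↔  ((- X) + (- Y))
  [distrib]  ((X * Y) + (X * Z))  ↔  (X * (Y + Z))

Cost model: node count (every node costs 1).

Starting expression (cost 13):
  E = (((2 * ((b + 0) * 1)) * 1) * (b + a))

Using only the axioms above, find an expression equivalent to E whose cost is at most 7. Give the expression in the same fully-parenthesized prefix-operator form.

((2 * b) * (b + a))   [cost 7]

(1) (b + 0)  =[add_zero →]=  b    ⊢ (((2 * (b * 1)) * 1) * (b + a))
(2) (b * 1)  =[mul_one →]=  b    ⊢ (((2 * b) * 1) * (b + a))
(3) ((2 * b) * 1)  =[mul_one →]=  (2 * b)    ⊢ cost 7, within 7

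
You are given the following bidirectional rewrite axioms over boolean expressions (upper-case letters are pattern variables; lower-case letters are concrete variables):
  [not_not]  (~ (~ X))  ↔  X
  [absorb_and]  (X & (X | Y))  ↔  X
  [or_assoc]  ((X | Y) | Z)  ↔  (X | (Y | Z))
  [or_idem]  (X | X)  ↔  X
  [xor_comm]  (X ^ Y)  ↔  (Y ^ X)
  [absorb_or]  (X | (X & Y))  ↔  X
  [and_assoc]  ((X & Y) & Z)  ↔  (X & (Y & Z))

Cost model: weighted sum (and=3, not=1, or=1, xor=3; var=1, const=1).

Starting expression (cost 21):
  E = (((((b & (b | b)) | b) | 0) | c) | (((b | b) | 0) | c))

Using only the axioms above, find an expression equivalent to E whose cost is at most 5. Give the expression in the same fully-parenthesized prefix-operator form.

((b | 0) | c)   [cost 5]

1. [absorb_and →] (b & (b | b))  →  b;  E = ((((b | b) | 0) | c) | (((b | b) | 0) | c))
2. [or_idem →] ((((b | b) | 0) | c) | (((b | b) | 0) | c))  →  (((b | b) | 0) | c)
3. [or_idem →] (b | b)  →  b;  cost 5 ≤ 5, done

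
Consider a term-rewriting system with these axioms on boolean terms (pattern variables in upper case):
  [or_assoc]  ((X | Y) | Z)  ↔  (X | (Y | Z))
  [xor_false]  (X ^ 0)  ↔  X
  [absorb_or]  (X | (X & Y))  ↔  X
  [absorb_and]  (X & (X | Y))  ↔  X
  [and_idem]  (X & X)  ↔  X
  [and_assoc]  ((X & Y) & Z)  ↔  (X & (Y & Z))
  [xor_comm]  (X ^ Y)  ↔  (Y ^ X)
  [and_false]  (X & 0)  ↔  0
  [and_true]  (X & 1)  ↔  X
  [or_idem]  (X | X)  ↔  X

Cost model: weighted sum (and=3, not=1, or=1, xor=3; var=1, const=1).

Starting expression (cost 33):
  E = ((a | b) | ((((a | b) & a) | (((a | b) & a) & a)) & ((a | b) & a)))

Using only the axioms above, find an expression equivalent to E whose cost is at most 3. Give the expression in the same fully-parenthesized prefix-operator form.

(a | b)   [cost 3]

step 1: absorb_or (→) rewrites (((a | b) & a) | (((a | b) & a) & a)) into ((a | b) & a), now ((a | b) | (((a | b) & a) & ((a | b) & a)))
step 2: and_idem (→) rewrites (((a | b) & a) & ((a | b) & a)) into ((a | b) & a), now ((a | b) | ((a | b) & a))
step 3: absorb_or (→) rewrites ((a | b) | ((a | b) & a)) into (a | b), reaching cost 3 (bound 3)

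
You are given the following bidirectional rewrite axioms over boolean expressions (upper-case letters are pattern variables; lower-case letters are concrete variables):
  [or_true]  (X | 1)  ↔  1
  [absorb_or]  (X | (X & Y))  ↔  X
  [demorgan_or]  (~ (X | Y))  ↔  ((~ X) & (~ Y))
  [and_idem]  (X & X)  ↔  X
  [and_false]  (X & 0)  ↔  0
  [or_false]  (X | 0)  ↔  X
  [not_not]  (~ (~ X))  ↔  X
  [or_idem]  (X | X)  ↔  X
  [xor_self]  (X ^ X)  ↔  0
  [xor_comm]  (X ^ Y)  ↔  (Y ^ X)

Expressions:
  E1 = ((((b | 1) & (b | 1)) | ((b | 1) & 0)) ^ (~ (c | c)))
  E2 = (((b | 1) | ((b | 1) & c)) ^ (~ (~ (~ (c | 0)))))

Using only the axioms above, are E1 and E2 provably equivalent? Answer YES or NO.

(1) ((b | 1) & (b | 1))  =[and_idem →]=  (b | 1)    ⊢ (((b | 1) | ((b | 1) & 0)) ^ (~ (c | c)))
(2) ((b | 1) | ((b | 1) & 0))  =[absorb_or →]=  (b | 1)    ⊢ ((b | 1) ^ (~ (c | c)))
(3) (c | c)  =[or_idem →]=  c    ⊢ ((b | 1) ^ (~ c))
(4) c  =[or_false ←]=  (c | 0)    ⊢ ((b | 1) ^ (~ (c | 0)))
(5) (~ (c | 0))  =[not_not ←]=  (~ (~ (~ (c | 0))))    ⊢ ((b | 1) ^ (~ (~ (~ (c | 0)))))
(6) (b | 1)  =[absorb_or ←]=  ((b | 1) | ((b | 1) & c))    ⊢ E2

YES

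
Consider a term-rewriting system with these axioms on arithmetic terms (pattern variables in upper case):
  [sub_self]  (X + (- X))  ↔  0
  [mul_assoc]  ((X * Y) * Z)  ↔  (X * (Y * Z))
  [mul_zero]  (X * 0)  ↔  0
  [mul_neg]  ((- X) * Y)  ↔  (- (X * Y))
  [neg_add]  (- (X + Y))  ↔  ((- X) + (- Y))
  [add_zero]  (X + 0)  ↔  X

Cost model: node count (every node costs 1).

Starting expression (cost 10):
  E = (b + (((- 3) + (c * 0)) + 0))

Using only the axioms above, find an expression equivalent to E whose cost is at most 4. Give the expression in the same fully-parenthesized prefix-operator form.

1. [mul_zero →] (c * 0)  →  0;  E = (b + (((- 3) + 0) + 0))
2. [add_zero →] (((- 3) + 0) + 0)  →  ((- 3) + 0);  E = (b + ((- 3) + 0))
3. [add_zero →] ((- 3) + 0)  →  (- 3);  cost 4 ≤ 4, done

(b + (- 3))   [cost 4]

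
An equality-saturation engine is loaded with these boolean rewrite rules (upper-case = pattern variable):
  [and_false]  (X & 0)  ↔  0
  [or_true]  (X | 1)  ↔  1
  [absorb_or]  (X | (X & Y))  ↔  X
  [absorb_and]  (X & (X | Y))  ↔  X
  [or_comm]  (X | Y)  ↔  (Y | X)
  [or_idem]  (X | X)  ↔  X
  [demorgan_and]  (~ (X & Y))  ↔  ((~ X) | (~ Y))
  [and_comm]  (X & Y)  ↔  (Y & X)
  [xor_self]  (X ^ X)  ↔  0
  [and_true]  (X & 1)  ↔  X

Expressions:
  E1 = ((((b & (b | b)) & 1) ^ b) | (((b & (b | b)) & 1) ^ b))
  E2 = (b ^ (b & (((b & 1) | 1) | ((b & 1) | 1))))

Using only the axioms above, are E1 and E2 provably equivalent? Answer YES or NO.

1. [or_idem →] ((((b & (b | b)) & 1) ^ b) | (((b & (b | b)) & 1) ^ b))  →  (((b & (b | b)) & 1) ^ b)
2. [absorb_and →] (b & (b | b))  →  b;  E1 = ((b & 1) ^ b)
3. [and_true →] (b & 1)  →  b;  E1 = (b ^ b)
4. [absorb_and ←] b  →  (b & (b | 1));  E1 = (b ^ (b & (b | 1)))
5. [and_true ←] b  →  (b & 1);  E1 = (b ^ (b & ((b & 1) | 1)))
6. [or_idem ←] ((b & 1) | 1)  →  (((b & 1) | 1) | ((b & 1) | 1));  this is E2

YES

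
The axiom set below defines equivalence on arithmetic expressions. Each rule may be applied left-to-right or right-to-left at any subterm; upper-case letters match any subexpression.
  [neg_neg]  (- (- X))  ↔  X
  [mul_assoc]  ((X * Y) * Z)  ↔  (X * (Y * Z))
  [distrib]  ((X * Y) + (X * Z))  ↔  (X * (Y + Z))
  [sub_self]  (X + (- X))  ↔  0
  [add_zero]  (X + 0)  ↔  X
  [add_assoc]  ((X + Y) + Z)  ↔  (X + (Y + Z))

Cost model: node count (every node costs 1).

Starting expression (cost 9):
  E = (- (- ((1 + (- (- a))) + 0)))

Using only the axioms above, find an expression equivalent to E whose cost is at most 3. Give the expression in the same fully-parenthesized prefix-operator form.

(1 + a)   [cost 3]

step 1: neg_neg (→) rewrites (- (- ((1 + (- (- a))) + 0))) into ((1 + (- (- a))) + 0)
step 2: neg_neg (→) rewrites (- (- a)) into a, now ((1 + a) + 0)
step 3: add_zero (→) rewrites ((1 + a) + 0) into (1 + a), reaching cost 3 (bound 3)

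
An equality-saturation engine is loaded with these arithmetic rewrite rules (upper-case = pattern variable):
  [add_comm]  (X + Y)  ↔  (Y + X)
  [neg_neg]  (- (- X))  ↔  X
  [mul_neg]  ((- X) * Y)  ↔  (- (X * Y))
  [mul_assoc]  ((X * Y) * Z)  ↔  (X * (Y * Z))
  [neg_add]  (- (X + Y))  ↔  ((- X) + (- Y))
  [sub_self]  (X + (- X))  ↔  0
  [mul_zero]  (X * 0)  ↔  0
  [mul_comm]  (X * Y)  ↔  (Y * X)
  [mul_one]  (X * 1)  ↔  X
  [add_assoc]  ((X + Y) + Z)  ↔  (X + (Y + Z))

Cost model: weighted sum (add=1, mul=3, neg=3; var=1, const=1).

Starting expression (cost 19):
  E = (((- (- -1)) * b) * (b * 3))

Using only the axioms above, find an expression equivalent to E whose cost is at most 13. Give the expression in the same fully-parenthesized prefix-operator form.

step 1: neg_neg (→) rewrites (- (- -1)) into -1, reaching cost 13 (bound 13)

((-1 * b) * (b * 3))   [cost 13]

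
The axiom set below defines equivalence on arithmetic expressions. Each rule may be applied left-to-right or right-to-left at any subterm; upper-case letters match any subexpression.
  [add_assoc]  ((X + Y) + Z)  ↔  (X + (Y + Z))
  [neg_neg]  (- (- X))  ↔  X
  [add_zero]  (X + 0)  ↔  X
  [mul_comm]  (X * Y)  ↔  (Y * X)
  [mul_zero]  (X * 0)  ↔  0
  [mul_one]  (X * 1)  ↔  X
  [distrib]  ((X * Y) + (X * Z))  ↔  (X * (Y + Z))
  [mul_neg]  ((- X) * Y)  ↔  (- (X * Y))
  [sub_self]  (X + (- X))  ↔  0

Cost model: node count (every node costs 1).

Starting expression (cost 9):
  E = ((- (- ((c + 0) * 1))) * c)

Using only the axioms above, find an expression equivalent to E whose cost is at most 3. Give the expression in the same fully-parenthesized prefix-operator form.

step 1: add_zero (→) rewrites (c + 0) into c, now ((- (- (c * 1))) * c)
step 2: neg_neg (→) rewrites (- (- (c * 1))) into (c * 1), now ((c * 1) * c)
step 3: mul_one (→) rewrites (c * 1) into c, reaching cost 3 (bound 3)

(c * c)   [cost 3]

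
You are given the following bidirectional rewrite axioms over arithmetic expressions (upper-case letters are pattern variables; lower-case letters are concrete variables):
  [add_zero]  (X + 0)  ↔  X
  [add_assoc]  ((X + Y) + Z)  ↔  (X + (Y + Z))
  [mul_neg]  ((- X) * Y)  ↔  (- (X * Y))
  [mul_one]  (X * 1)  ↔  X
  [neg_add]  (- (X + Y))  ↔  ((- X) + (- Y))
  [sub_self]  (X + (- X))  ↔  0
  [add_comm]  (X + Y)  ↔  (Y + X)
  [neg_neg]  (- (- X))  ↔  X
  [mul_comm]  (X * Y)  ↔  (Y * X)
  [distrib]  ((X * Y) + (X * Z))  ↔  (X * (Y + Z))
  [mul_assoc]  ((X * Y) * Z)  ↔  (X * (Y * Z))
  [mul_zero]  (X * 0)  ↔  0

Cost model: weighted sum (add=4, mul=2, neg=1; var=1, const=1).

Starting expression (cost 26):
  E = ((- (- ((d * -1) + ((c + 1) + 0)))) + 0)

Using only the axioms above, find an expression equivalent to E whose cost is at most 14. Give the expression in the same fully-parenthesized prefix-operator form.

((d * -1) + (c + 1))   [cost 14]

(1) ((- (- ((d * -1) + ((c + 1) + 0)))) + 0)  =[add_zero →]=  (- (- ((d * -1) + ((c + 1) + 0))))
(2) ((c + 1) + 0)  =[add_zero →]=  (c + 1)    ⊢ (- (- ((d * -1) + (c + 1))))
(3) (- (- ((d * -1) + (c + 1))))  =[neg_neg →]=  ((d * -1) + (c + 1))    ⊢ cost 14, within 14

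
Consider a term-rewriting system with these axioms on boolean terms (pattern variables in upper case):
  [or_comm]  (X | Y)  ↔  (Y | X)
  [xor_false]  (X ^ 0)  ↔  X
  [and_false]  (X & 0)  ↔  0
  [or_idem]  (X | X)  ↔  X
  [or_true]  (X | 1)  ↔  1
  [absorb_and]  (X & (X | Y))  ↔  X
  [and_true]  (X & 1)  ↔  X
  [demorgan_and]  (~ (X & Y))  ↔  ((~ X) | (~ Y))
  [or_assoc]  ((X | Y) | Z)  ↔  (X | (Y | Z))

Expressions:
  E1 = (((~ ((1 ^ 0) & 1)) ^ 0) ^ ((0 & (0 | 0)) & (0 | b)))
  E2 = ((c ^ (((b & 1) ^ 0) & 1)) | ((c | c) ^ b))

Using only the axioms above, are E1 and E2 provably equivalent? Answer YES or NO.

NO

Every axiom is a valid identity, so a rewrite proof would force E1 and E2 to agree under every assignment.
At b=0, c=1: E1 = 0 but E2 = 1; they differ, so no derivation exists.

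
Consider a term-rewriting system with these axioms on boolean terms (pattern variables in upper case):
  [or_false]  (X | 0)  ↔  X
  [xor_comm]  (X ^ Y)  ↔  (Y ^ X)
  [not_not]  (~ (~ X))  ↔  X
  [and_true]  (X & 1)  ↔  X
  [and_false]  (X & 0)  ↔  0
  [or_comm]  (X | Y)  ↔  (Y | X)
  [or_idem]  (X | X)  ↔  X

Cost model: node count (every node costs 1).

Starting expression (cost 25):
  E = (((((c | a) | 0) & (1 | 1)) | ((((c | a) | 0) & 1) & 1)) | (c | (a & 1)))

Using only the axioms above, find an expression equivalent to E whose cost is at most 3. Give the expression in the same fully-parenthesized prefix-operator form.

(c | a)   [cost 3]

step 1: and_true (→) rewrites (((c | a) | 0) & 1) into ((c | a) | 0), now (((((c | a) | 0) & (1 | 1)) | (((c | a) | 0) & 1)) | (c | (a & 1)))
step 2: or_false (→) rewrites ((c | a) | 0) into (c | a), now ((((c | a) & (1 | 1)) | (((c | a) | 0) & 1)) | (c | (a & 1)))
step 3: or_idem (→) rewrites (1 | 1) into 1, now ((((c | a) & 1) | (((c | a) | 0) & 1)) | (c | (a & 1)))
step 4: or_false (→) rewrites ((c | a) | 0) into (c | a), now ((((c | a) & 1) | ((c | a) & 1)) | (c | (a & 1)))
step 5: or_idem (→) rewrites (((c | a) & 1) | ((c | a) & 1)) into ((c | a) & 1), now (((c | a) & 1) | (c | (a & 1)))
step 6: and_true (→) rewrites (a & 1) into a, now (((c | a) & 1) | (c | a))
step 7: and_true (→) rewrites ((c | a) & 1) into (c | a), now ((c | a) | (c | a))
step 8: or_idem (→) rewrites ((c | a) | (c | a)) into (c | a), reaching cost 3 (bound 3)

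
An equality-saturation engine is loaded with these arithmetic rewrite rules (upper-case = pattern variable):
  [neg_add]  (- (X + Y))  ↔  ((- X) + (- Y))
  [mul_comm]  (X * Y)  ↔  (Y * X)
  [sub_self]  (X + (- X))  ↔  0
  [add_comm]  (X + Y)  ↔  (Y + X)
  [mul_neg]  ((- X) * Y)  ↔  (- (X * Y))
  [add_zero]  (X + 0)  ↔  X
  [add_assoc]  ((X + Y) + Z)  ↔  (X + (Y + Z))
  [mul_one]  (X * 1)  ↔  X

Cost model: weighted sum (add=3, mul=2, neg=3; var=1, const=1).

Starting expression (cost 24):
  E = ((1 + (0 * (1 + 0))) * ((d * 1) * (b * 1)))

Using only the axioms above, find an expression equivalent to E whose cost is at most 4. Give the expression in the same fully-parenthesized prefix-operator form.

(b * d)   [cost 4]

1. [add_zero →] (1 + 0)  →  1;  E = ((1 + (0 * 1)) * ((d * 1) * (b * 1)))
2. [mul_comm →] ((d * 1) * (b * 1))  →  ((b * 1) * (d * 1));  E = ((1 + (0 * 1)) * ((b * 1) * (d * 1)))
3. [mul_one →] (0 * 1)  →  0;  E = ((1 + 0) * ((b * 1) * (d * 1)))
4. [mul_comm →] ((1 + 0) * ((b * 1) * (d * 1)))  →  (((b * 1) * (d * 1)) * (1 + 0))
5. [mul_one →] (d * 1)  →  d;  E = (((b * 1) * d) * (1 + 0))
6. [add_zero →] (1 + 0)  →  1;  E = (((b * 1) * d) * 1)
7. [mul_one →] (b * 1)  →  b;  E = ((b * d) * 1)
8. [mul_one →] ((b * d) * 1)  →  (b * d);  cost 4 ≤ 4, done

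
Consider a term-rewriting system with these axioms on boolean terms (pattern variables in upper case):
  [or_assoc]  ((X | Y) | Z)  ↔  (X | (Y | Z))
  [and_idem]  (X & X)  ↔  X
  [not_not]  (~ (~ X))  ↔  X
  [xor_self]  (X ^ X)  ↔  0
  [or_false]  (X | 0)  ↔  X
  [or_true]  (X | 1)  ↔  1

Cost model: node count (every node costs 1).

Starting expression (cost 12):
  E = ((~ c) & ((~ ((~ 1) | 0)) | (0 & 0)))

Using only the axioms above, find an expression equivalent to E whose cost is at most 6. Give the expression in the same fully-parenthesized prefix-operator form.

step 1: or_false (→) rewrites ((~ 1) | 0) into (~ 1), now ((~ c) & ((~ (~ 1)) | (0 & 0)))
step 2: and_idem (→) rewrites (0 & 0) into 0, now ((~ c) & ((~ (~ 1)) | 0))
step 3: not_not (→) rewrites (~ (~ 1)) into 1, reaching cost 6 (bound 6)

((~ c) & (1 | 0))   [cost 6]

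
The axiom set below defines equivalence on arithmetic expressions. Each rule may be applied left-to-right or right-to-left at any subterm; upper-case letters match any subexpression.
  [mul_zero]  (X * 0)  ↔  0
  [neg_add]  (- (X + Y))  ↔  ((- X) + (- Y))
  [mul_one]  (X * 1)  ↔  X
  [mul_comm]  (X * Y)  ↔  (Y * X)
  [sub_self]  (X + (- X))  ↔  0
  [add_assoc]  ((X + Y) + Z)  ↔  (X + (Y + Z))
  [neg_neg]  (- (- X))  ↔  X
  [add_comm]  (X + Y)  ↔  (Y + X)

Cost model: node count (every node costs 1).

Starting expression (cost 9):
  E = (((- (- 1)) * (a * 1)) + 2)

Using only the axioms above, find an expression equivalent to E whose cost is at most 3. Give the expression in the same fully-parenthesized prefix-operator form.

(a + 2)   [cost 3]

1. [neg_neg →] (- (- 1))  →  1;  E = ((1 * (a * 1)) + 2)
2. [mul_comm →] (1 * (a * 1))  →  ((a * 1) * 1);  E = (((a * 1) * 1) + 2)
3. [mul_one →] (a * 1)  →  a;  E = ((a * 1) + 2)
4. [mul_one →] (a * 1)  →  a;  cost 3 ≤ 3, done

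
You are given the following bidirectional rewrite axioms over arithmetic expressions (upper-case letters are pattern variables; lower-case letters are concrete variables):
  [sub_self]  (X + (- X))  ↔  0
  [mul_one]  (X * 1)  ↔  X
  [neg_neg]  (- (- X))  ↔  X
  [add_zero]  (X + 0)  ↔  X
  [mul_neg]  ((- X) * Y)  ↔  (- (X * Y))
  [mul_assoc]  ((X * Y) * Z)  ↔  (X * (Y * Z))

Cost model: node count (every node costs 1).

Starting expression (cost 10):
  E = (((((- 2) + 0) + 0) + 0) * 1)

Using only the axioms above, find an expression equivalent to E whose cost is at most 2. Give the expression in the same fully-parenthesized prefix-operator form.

(- 2)   [cost 2]

(1) (((- 2) + 0) + 0)  =[add_zero →]=  ((- 2) + 0)    ⊢ ((((- 2) + 0) + 0) * 1)
(2) (((- 2) + 0) + 0)  =[add_zero →]=  ((- 2) + 0)    ⊢ (((- 2) + 0) * 1)
(3) ((- 2) + 0)  =[add_zero →]=  (- 2)    ⊢ ((- 2) * 1)
(4) ((- 2) * 1)  =[mul_one →]=  (- 2)    ⊢ cost 2, within 2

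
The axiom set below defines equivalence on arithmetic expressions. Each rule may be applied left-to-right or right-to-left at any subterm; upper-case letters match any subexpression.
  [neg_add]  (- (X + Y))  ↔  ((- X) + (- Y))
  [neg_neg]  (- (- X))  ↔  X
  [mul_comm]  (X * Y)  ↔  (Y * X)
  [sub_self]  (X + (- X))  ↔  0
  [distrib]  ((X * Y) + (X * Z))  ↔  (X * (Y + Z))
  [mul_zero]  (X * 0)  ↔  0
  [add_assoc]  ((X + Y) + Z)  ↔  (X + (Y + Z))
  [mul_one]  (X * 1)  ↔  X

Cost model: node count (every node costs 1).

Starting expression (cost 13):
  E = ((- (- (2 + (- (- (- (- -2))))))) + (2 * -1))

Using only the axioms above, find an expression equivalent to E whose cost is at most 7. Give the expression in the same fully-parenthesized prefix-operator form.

((2 + -2) + (2 * -1))   [cost 7]

(1) (- (- (- (- -2))))  =[neg_neg →]=  (- (- -2))    ⊢ ((- (- (2 + (- (- -2))))) + (2 * -1))
(2) (- (- (2 + (- (- -2)))))  =[neg_neg →]=  (2 + (- (- -2)))    ⊢ ((2 + (- (- -2))) + (2 * -1))
(3) (- (- -2))  =[neg_neg →]=  -2    ⊢ cost 7, within 7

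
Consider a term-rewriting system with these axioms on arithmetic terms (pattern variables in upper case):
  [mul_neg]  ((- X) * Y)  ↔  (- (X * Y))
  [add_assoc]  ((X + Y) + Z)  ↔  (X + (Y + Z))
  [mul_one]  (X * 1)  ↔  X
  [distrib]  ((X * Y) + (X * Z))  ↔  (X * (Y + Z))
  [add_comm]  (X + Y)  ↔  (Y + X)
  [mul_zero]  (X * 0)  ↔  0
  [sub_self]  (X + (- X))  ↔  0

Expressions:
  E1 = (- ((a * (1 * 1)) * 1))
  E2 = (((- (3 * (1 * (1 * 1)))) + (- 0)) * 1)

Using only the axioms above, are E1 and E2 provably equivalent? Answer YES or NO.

Every axiom is a valid identity, so a rewrite proof would force E1 and E2 to agree under every assignment.
At a=0: E1 = 0 but E2 = -3; they differ, so no derivation exists.

NO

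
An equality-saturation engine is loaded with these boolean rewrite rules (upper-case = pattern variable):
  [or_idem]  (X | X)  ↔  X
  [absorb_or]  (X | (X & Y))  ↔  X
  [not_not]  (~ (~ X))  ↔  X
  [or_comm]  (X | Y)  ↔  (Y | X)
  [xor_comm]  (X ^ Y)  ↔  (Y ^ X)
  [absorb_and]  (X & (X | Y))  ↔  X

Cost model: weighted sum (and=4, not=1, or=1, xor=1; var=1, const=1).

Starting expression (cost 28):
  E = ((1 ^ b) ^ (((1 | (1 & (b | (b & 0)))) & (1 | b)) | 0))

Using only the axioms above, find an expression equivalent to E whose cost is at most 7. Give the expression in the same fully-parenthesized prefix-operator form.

step 1: absorb_or (→) rewrites (b | (b & 0)) into b, now ((1 ^ b) ^ (((1 | (1 & b)) & (1 | b)) | 0))
step 2: absorb_or (→) rewrites (1 | (1 & b)) into 1, now ((1 ^ b) ^ ((1 & (1 | b)) | 0))
step 3: absorb_and (→) rewrites (1 & (1 | b)) into 1, reaching cost 7 (bound 7)

((1 ^ b) ^ (1 | 0))   [cost 7]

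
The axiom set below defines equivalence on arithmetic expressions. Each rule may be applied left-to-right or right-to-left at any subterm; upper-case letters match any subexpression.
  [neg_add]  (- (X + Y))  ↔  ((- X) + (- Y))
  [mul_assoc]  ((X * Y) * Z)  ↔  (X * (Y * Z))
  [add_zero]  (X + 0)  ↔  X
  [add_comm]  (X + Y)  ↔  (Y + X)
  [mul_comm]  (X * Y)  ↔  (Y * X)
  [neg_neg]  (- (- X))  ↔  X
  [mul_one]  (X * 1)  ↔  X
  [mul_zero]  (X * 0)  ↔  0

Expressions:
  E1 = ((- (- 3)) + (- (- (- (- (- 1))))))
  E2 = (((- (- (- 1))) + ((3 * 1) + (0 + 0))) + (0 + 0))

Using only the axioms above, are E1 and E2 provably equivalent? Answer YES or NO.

YES

1. [neg_neg →] (- (- 3))  →  3;  E1 = (3 + (- (- (- (- (- 1))))))
2. [neg_neg →] (- (- (- (- (- 1)))))  →  (- (- (- 1)));  E1 = (3 + (- (- (- 1))))
3. [neg_neg →] (- (- (- 1)))  →  (- 1);  E1 = (3 + (- 1))
4. [add_zero ←] (3 + (- 1))  →  ((3 + (- 1)) + 0)
5. [add_zero ←] 3  →  (3 + 0);  E1 = (((3 + 0) + (- 1)) + 0)
6. [add_zero ←] 0  →  (0 + 0);  E1 = (((3 + 0) + (- 1)) + (0 + 0))
7. [mul_one ←] 3  →  (3 * 1);  E1 = ((((3 * 1) + 0) + (- 1)) + (0 + 0))
8. [add_zero ←] 0  →  (0 + 0);  E1 = ((((3 * 1) + (0 + 0)) + (- 1)) + (0 + 0))
9. [add_comm →] (((3 * 1) + (0 + 0)) + (- 1))  →  ((- 1) + ((3 * 1) + (0 + 0)));  E1 = (((- 1) + ((3 * 1) + (0 + 0))) + (0 + 0))
10. [neg_neg ←] 1  →  (- (- 1));  this is E2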